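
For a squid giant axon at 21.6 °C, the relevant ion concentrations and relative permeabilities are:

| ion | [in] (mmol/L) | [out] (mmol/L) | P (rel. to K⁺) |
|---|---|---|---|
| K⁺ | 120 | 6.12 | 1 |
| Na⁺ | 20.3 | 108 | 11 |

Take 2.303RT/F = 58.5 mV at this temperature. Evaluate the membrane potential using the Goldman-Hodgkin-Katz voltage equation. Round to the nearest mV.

32 mV

Vm = 58.5 · log₁₀[(Σ P·[cation]ₒ + Σ P·[anion]ᵢ) / (Σ P·[cation]ᵢ + Σ P·[anion]ₒ)]
Numerator = 1×6.12 + 11×108 = 1194
Denominator = 1×120 + 11×20.3 = 343.3
Vm = 58.5 · log₁₀(3.4784) = 58.5 × (0.5414) = 31.67 mV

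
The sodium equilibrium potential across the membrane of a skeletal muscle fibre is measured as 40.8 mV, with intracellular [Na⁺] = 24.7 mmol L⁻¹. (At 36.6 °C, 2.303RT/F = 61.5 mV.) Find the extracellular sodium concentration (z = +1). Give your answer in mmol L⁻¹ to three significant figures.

114 mmol L⁻¹

Nernst: E = (61.5/1) · log₁₀([out]/[in]), so log₁₀([out]/[in]) = 40.8 × 1 / 61.5 = 0.6634.
[out]/[in] = 10^(0.6634) = 4.607.
[out] = 4.607 × 24.7 = 113.8 mmol L⁻¹.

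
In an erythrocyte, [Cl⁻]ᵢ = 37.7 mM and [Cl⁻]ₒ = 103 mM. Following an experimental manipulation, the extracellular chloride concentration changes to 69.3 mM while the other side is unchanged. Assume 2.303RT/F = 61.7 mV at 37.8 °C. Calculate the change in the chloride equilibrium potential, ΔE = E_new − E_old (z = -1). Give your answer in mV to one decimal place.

10.6 mV

E_old = (61.7/-1)·log₁₀(103/37.7) = -26.93 mV
E_new = (61.7/-1)·log₁₀(69.3/37.7) = -16.31 mV
ΔE = -16.31 − (-26.93) = 10.62 mV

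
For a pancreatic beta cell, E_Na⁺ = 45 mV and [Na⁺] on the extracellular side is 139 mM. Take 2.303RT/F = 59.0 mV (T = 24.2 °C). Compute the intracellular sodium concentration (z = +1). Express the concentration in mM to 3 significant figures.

24.0 mM

Nernst: E = (59.0/1) · log₁₀([out]/[in]), so log₁₀([out]/[in]) = 45.0 × 1 / 59.0 = 0.7627.
[out]/[in] = 10^(0.7627) = 5.79.
[in] = 139 / 5.79 = 24.01 mM.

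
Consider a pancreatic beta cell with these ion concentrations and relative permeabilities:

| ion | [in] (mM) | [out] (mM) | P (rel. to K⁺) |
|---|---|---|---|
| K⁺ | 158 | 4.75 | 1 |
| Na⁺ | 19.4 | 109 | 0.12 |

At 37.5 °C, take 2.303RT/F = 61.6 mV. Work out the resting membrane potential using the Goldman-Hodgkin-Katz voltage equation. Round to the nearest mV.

-59 mV

Vm = 61.6 · log₁₀[(Σ P·[cation]ₒ + Σ P·[anion]ᵢ) / (Σ P·[cation]ᵢ + Σ P·[anion]ₒ)]
Numerator = 1×4.75 + 0.12×109 = 17.83
Denominator = 1×158 + 0.12×19.4 = 160.3
Vm = 61.6 · log₁₀(0.11121) = 61.6 × (-0.9539) = -58.76 mV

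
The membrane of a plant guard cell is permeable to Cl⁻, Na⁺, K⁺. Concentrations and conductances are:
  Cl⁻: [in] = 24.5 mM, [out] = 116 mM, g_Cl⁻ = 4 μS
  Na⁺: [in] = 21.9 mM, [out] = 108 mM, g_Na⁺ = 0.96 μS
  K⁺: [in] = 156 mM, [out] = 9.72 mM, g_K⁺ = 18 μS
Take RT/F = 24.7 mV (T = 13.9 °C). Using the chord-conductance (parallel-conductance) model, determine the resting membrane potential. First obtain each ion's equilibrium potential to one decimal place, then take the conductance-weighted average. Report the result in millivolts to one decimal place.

E_Cl⁻ = (24.7/-1)·ln(116/24.5) = -38.4 mV
E_Na⁺ = (24.7/1)·ln(108/21.9) = 39.4 mV
E_K⁺ = (24.7/1)·ln(9.72/156) = -68.6 mV
Vm = (Σ gᵢEᵢ)/(Σ gᵢ) = (4·-38.4 + 0.96·39.4 + 18·-68.6) / (4 + 0.96 + 18)
= -1350.58 / 22.96 = -58.82 mV

-58.8 mV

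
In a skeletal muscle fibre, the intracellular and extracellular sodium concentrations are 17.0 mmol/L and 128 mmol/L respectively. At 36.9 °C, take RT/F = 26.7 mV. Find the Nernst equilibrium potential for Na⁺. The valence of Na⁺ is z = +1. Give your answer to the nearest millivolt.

54 mV

E = (26.7/z) · ln([Na⁺]_out/[Na⁺]_in) with z = +1.
= (26.7/1) · ln(128/17.0) = 26.70 · ln(7.529)
= 26.70 · (2.0188) = 53.90 mV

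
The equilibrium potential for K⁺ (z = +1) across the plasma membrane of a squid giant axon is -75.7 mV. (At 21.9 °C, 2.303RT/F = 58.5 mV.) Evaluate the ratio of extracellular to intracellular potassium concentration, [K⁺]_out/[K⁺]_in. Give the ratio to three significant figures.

log₁₀([out]/[in]) = E·z/(58.5) = -75.7 × 1 / 58.5 = -1.2940
[out]/[in] = 10^(-1.2940) = 0.05081

0.0508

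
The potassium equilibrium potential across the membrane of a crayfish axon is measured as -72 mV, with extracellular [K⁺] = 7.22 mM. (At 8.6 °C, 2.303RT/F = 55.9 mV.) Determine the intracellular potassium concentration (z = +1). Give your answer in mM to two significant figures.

Nernst: E = (55.9/1) · log₁₀([out]/[in]), so log₁₀([out]/[in]) = -72.0 × 1 / 55.9 = -1.2880.
[out]/[in] = 10^(-1.2880) = 0.05152.
[in] = 7.22 / 0.05152 = 140.1 mM.

140 mM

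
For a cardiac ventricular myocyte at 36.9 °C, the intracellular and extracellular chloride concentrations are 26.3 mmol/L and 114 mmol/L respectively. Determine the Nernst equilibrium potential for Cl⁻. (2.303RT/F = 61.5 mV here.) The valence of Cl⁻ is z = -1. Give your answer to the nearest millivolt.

E = (61.5/z) · log₁₀([Cl⁻]_out/[Cl⁻]_in) with z = -1.
For an anion, dividing by z = -1 reverses the sign.
= (61.5/-1) · log₁₀(114/26.3) = -61.50 · log₁₀(4.335)
= -61.50 · (0.6369) = -39.17 mV

-39 mV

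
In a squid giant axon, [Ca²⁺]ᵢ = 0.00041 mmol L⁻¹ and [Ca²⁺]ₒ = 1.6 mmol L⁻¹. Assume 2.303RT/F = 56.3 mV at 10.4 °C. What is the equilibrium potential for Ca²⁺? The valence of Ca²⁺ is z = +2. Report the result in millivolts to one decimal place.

101.1 mV

E = (56.3/z) · log₁₀([Ca²⁺]_out/[Ca²⁺]_in) with z = +2.
= (56.3/2) · log₁₀(1.6/0.00041) = 28.15 · log₁₀(3902)
= 28.15 · (3.5913) = 101.10 mV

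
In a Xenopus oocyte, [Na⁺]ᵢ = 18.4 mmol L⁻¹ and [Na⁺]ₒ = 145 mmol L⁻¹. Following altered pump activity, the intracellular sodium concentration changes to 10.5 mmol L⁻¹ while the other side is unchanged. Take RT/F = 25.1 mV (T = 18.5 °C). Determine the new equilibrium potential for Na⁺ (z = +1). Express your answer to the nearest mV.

After the shift: [Na⁺]_out = 145, [Na⁺]_in = 10.5 mmol L⁻¹.
E_new = (25.1/1)·ln(145/10.5) = 25.10 · (2.6254) = 65.90 mV

66 mV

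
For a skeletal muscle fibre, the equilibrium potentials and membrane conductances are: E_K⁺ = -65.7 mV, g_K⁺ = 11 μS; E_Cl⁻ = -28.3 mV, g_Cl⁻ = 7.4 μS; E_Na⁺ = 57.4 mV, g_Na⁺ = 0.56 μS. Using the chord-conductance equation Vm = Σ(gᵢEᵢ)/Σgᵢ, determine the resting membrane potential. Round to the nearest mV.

-47 mV

Σ gᵢEᵢ = 11·(-65.7) + 7.4·(-28.3) + 0.56·(57.4) = -899.98
Σ gᵢ = 11 + 7.4 + 0.56 = 18.96
Vm = -899.98 / 18.96 = -47.47 mV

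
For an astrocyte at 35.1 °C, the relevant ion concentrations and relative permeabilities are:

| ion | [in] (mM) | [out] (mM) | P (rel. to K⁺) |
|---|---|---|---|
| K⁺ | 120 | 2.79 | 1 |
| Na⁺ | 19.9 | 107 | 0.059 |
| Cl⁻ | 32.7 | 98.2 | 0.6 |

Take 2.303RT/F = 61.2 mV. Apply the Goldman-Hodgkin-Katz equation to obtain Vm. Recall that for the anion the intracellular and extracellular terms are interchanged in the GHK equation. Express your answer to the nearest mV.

Vm = 61.2 · log₁₀[(Σ P·[cation]ₒ + Σ P·[anion]ᵢ) / (Σ P·[cation]ᵢ + Σ P·[anion]ₒ)]
Numerator = 1×2.79 + 0.059×107 + 0.6×32.7 = 28.72
Denominator = 1×120 + 0.059×19.9 + 0.6×98.2 = 180.1
Vm = 61.2 · log₁₀(0.15949) = 61.2 × (-0.7973) = -48.79 mV

-49 mV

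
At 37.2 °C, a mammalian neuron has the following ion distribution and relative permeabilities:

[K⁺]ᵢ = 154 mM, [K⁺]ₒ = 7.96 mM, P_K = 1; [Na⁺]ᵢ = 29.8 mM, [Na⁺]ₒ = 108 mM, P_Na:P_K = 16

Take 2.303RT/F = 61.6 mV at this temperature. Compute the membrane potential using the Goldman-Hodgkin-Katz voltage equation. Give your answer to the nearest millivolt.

Vm = 61.6 · log₁₀[(Σ P·[cation]ₒ + Σ P·[anion]ᵢ) / (Σ P·[cation]ᵢ + Σ P·[anion]ₒ)]
Numerator = 1×7.96 + 16×108 = 1736
Denominator = 1×154 + 16×29.8 = 630.8
Vm = 61.6 · log₁₀(2.752) = 61.6 × (0.4396) = 27.08 mV

27 mV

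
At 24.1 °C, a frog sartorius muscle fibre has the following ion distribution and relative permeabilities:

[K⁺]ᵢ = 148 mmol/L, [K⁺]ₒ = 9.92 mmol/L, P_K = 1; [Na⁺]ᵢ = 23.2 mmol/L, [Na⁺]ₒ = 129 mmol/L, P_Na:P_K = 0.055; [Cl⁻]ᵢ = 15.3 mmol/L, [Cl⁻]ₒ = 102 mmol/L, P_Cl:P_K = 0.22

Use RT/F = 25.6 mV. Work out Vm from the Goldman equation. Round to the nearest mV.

Vm = 25.6 · ln[(Σ P·[cation]ₒ + Σ P·[anion]ᵢ) / (Σ P·[cation]ᵢ + Σ P·[anion]ₒ)]
Numerator = 1×9.92 + 0.055×129 + 0.22×15.3 = 20.38
Denominator = 1×148 + 0.055×23.2 + 0.22×102 = 171.7
Vm = 25.6 · ln(0.11869) = 25.6 × (-2.1312) = -54.56 mV

-55 mV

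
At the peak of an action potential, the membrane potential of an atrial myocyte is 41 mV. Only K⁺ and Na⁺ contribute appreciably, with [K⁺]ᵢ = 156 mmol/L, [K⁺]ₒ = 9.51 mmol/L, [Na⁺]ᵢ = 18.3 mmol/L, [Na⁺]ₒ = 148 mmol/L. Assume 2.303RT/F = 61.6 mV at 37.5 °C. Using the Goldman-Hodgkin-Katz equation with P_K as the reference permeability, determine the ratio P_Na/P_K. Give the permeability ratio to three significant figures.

11.3

Let α = P_Na/P_K. GHK: Vm = 61.6·log₁₀[(Kₒ + α·Naₒ)/(Kᵢ + α·Naᵢ)].
10^(Vm/61.6) = 10^(41.0/61.6) = 4.63
So 4.63·(Kᵢ + α·Naᵢ) = Kₒ + α·Naₒ → α = (4.63·156.0 − 9.51) / (148.0 − 4.63·18.3)
α = (722.3 − 9.51) / (148.0 − 84.73) = 712.8/63.27 = 11.27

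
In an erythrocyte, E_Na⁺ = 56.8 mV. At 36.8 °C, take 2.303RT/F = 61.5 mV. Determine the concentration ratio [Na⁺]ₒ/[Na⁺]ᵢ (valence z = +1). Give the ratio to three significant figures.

8.39

log₁₀([out]/[in]) = E·z/(61.5) = 56.8 × 1 / 61.5 = 0.9236
[out]/[in] = 10^(0.9236) = 8.386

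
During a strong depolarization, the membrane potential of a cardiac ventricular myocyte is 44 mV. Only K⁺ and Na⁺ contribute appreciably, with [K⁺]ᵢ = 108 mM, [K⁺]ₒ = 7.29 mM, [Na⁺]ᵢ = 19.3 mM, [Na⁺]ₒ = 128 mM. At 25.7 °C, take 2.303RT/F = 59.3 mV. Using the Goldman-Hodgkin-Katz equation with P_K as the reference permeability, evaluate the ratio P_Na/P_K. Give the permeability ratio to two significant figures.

Let α = P_Na/P_K. GHK: Vm = 59.3·log₁₀[(Kₒ + α·Naₒ)/(Kᵢ + α·Naᵢ)].
10^(Vm/59.3) = 10^(44.0/59.3) = 5.5206
So 5.5206·(Kᵢ + α·Naᵢ) = Kₒ + α·Naₒ → α = (5.5206·108.0 − 7.29) / (128.0 − 5.5206·19.3)
α = (596.2 − 7.29) / (128.0 − 106.5) = 588.9/21.45 = 27.45

27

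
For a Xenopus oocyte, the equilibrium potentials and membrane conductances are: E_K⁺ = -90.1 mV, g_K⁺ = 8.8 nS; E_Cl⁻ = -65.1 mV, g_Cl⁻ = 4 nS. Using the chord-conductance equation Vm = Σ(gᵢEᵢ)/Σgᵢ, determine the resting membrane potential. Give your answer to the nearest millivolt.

-82 mV

Σ gᵢEᵢ = 8.8·(-90.1) + 4·(-65.1) = -1053.28
Σ gᵢ = 8.8 + 4 = 12.8
Vm = -1053.28 / 12.8 = -82.29 mV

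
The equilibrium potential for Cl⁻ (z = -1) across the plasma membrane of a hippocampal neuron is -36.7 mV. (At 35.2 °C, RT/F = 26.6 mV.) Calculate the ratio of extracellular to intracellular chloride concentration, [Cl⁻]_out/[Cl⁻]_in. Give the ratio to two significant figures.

ln([out]/[in]) = E·z/(26.6) = -36.7 × -1 / 26.6 = 1.3797
[out]/[in] = e^(1.3797) = 3.974

4.0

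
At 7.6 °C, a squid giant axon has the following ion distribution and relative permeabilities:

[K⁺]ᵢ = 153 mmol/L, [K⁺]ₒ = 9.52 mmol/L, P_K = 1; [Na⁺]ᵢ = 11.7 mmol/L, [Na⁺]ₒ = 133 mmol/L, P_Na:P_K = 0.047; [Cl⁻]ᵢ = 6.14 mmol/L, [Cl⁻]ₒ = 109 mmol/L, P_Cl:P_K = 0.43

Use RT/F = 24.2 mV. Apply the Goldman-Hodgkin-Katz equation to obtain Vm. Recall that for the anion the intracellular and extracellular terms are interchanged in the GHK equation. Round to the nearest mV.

Vm = 24.2 · ln[(Σ P·[cation]ₒ + Σ P·[anion]ᵢ) / (Σ P·[cation]ᵢ + Σ P·[anion]ₒ)]
Numerator = 1×9.52 + 0.047×133 + 0.43×6.14 = 18.41
Denominator = 1×153 + 0.047×11.7 + 0.43×109 = 200.4
Vm = 24.2 · ln(0.091863) = 24.2 × (-2.3875) = -57.78 mV

-58 mV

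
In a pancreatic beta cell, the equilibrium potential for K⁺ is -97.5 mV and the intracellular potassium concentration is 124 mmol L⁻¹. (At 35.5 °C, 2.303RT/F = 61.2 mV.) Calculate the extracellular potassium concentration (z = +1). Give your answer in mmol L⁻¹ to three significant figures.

Nernst: E = (61.2/1) · log₁₀([out]/[in]), so log₁₀([out]/[in]) = -97.5 × 1 / 61.2 = -1.5931.
[out]/[in] = 10^(-1.5931) = 0.02552.
[out] = 0.02552 × 124 = 3.164 mmol L⁻¹.

3.16 mmol L⁻¹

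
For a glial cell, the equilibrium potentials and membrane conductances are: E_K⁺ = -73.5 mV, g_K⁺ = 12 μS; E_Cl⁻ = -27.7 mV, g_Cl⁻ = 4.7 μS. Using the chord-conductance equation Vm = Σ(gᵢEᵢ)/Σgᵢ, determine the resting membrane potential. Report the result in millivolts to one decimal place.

-60.6 mV

Σ gᵢEᵢ = 12·(-73.5) + 4.7·(-27.7) = -1012.19
Σ gᵢ = 12 + 4.7 = 16.7
Vm = -1012.19 / 16.7 = -60.61 mV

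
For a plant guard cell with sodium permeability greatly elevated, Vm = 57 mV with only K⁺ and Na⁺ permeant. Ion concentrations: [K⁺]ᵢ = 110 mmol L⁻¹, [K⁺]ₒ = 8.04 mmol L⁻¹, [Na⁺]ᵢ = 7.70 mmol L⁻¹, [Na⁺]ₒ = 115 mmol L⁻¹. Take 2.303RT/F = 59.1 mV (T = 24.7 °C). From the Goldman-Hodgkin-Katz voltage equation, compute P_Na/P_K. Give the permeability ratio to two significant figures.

23

Let α = P_Na/P_K. GHK: Vm = 59.1·log₁₀[(Kₒ + α·Naₒ)/(Kᵢ + α·Naᵢ)].
10^(Vm/59.1) = 10^(57.0/59.1) = 9.2144
So 9.2144·(Kᵢ + α·Naᵢ) = Kₒ + α·Naₒ → α = (9.2144·110.0 − 8.04) / (115.0 − 9.2144·7.7)
α = (1014 − 8.04) / (115.0 − 70.95) = 1006/44.05 = 22.83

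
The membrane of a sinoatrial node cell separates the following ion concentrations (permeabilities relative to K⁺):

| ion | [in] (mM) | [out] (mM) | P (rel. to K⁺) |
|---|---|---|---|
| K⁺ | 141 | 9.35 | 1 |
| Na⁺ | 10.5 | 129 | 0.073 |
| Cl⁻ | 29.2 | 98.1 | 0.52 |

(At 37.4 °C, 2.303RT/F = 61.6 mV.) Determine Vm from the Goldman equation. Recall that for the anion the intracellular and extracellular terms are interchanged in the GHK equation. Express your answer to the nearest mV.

-46 mV

Vm = 61.6 · log₁₀[(Σ P·[cation]ₒ + Σ P·[anion]ᵢ) / (Σ P·[cation]ᵢ + Σ P·[anion]ₒ)]
Numerator = 1×9.35 + 0.073×129 + 0.52×29.2 = 33.95
Denominator = 1×141 + 0.073×10.5 + 0.52×98.1 = 192.8
Vm = 61.6 · log₁₀(0.17611) = 61.6 × (-0.7542) = -46.46 mV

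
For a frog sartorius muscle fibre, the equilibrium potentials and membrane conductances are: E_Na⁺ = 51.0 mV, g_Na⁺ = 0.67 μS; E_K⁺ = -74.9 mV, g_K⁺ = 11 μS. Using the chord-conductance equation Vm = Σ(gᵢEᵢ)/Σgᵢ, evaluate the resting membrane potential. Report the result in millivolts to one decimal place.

Σ gᵢEᵢ = 0.67·(51.0) + 11·(-74.9) = -789.73
Σ gᵢ = 0.67 + 11 = 11.67
Vm = -789.73 / 11.67 = -67.67 mV

-67.7 mV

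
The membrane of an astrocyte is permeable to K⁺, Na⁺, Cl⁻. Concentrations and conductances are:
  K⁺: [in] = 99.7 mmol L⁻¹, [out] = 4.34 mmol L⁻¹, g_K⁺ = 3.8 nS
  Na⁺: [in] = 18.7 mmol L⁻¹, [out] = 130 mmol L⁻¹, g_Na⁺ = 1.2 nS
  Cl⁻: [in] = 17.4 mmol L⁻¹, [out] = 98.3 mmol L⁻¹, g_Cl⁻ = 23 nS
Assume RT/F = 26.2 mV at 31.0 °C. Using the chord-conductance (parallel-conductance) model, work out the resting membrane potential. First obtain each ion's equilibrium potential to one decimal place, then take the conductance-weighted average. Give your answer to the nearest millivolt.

E_K⁺ = (26.2/1)·ln(4.34/99.7) = -82.1 mV
E_Na⁺ = (26.2/1)·ln(130/18.7) = 50.8 mV
E_Cl⁻ = (26.2/-1)·ln(98.3/17.4) = -45.4 mV
Vm = (Σ gᵢEᵢ)/(Σ gᵢ) = (3.8·-82.1 + 1.2·50.8 + 23·-45.4) / (3.8 + 1.2 + 23)
= -1295.22 / 28 = -46.26 mV

-46 mV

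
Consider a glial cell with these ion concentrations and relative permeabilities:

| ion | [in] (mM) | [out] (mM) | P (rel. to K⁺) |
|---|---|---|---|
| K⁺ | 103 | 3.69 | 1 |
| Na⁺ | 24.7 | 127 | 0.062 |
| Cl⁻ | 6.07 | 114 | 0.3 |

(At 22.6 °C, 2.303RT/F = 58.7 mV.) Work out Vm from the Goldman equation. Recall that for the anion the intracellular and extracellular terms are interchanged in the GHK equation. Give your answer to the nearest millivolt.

Vm = 58.7 · log₁₀[(Σ P·[cation]ₒ + Σ P·[anion]ᵢ) / (Σ P·[cation]ᵢ + Σ P·[anion]ₒ)]
Numerator = 1×3.69 + 0.062×127 + 0.3×6.07 = 13.38
Denominator = 1×103 + 0.062×24.7 + 0.3×114 = 138.7
Vm = 58.7 · log₁₀(0.096481) = 58.7 × (-1.0156) = -59.61 mV

-60 mV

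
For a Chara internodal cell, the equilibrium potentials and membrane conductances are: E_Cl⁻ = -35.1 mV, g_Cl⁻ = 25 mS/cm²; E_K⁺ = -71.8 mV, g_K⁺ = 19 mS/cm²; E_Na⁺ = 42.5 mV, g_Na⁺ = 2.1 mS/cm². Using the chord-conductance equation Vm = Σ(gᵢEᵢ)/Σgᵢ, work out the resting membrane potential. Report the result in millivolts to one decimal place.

-46.7 mV

Σ gᵢEᵢ = 25·(-35.1) + 19·(-71.8) + 2.1·(42.5) = -2152.45
Σ gᵢ = 25 + 19 + 2.1 = 46.1
Vm = -2152.45 / 46.1 = -46.69 mV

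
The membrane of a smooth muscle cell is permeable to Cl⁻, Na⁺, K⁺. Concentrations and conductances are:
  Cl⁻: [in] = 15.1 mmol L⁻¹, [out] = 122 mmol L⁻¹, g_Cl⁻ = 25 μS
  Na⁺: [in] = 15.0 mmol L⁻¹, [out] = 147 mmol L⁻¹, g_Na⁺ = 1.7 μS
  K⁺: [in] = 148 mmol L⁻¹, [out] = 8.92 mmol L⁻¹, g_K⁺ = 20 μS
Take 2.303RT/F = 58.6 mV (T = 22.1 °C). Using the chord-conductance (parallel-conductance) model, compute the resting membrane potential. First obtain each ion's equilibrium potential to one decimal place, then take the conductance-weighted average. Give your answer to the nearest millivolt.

-57 mV

E_Cl⁻ = (58.6/-1)·log₁₀(122/15.1) = -53.2 mV
E_Na⁺ = (58.6/1)·log₁₀(147/15.0) = 58.1 mV
E_K⁺ = (58.6/1)·log₁₀(8.92/148) = -71.5 mV
Vm = (Σ gᵢEᵢ)/(Σ gᵢ) = (25·-53.2 + 1.7·58.1 + 20·-71.5) / (25 + 1.7 + 20)
= -2661.23 / 46.7 = -56.99 mV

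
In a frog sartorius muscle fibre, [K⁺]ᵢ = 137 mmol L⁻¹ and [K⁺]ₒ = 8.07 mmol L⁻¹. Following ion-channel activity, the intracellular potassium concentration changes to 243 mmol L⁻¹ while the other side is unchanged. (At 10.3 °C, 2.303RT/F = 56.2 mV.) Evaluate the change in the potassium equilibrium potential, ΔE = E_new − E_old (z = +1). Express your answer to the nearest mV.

-14 mV

E_old = (56.2/1)·log₁₀(8.07/137) = -69.12 mV
E_new = (56.2/1)·log₁₀(8.07/243) = -83.10 mV
ΔE = -83.10 − (-69.12) = -13.99 mV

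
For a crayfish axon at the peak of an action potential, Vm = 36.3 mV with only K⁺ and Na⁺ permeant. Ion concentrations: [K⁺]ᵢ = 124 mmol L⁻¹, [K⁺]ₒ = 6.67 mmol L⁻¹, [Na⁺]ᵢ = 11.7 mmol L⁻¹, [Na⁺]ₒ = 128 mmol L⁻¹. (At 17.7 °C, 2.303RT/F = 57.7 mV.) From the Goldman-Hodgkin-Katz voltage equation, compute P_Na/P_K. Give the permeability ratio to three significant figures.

Let α = P_Na/P_K. GHK: Vm = 57.7·log₁₀[(Kₒ + α·Naₒ)/(Kᵢ + α·Naᵢ)].
10^(Vm/57.7) = 10^(36.3/57.7) = 4.2571
So 4.2571·(Kᵢ + α·Naᵢ) = Kₒ + α·Naₒ → α = (4.2571·124.0 − 6.67) / (128.0 − 4.2571·11.7)
α = (527.9 − 6.67) / (128.0 − 49.81) = 521.2/78.19 = 6.666

6.67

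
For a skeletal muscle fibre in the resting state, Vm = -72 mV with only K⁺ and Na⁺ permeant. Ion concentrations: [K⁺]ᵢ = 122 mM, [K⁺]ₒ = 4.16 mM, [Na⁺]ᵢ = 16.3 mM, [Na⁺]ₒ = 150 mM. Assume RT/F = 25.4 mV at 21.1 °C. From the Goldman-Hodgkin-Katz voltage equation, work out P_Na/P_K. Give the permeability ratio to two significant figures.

0.020

Let α = P_Na/P_K. GHK: Vm = 25.4·ln[(Kₒ + α·Naₒ)/(Kᵢ + α·Naᵢ)].
e^(Vm/25.4) = e^(-72.0/25.4) = 0.058739
So 0.058739·(Kᵢ + α·Naᵢ) = Kₒ + α·Naₒ → α = (0.058739·122.0 − 4.16) / (150.0 − 0.058739·16.3)
α = (7.166 − 4.16) / (150.0 − 0.9575) = 3.006/149 = 0.02017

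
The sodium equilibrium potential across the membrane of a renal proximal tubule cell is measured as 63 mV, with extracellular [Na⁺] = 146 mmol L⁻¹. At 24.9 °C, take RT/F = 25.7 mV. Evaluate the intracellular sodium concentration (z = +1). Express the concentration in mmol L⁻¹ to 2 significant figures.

13 mmol L⁻¹

Nernst: E = (25.7/1) · ln([out]/[in]), so ln([out]/[in]) = 63.0 × 1 / 25.7 = 2.4514.
[out]/[in] = e^(2.4514) = 11.6.
[in] = 146 / 11.6 = 12.58 mmol L⁻¹.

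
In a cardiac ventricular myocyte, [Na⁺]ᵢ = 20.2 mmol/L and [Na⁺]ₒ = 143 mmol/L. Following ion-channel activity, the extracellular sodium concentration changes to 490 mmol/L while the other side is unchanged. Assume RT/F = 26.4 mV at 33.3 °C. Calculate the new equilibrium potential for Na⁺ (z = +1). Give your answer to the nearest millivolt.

84 mV

After the shift: [Na⁺]_out = 490, [Na⁺]_in = 20.2 mmol/L.
E_new = (26.4/1)·ln(490/20.2) = 26.40 · (3.1887) = 84.18 mV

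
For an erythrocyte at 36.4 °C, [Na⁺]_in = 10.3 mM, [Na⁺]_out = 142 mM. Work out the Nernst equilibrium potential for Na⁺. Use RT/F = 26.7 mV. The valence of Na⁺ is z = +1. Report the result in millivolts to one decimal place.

70.1 mV

E = (26.7/z) · ln([Na⁺]_out/[Na⁺]_in) with z = +1.
= (26.7/1) · ln(142/10.3) = 26.70 · ln(13.79)
= 26.70 · (2.6237) = 70.05 mV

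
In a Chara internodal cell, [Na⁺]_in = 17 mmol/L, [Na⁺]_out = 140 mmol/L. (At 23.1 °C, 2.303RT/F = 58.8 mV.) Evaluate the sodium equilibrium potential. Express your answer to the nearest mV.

E = (58.8/z) · log₁₀([Na⁺]_out/[Na⁺]_in) with z = +1.
= (58.8/1) · log₁₀(140/17) = 58.80 · log₁₀(8.235)
= 58.80 · (0.9157) = 53.84 mV

54 mV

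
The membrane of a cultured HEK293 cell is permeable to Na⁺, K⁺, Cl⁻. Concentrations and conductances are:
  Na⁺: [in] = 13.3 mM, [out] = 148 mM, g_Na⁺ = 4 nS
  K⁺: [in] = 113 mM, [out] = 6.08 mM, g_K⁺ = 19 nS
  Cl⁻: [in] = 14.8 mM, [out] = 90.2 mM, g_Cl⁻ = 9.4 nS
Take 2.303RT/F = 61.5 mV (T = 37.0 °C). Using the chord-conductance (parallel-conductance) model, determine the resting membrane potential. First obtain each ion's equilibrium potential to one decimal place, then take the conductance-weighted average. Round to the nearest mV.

-52 mV

E_Na⁺ = (61.5/1)·log₁₀(148/13.3) = 64.4 mV
E_K⁺ = (61.5/1)·log₁₀(6.08/113) = -78.1 mV
E_Cl⁻ = (61.5/-1)·log₁₀(90.2/14.8) = -48.3 mV
Vm = (Σ gᵢEᵢ)/(Σ gᵢ) = (4·64.4 + 19·-78.1 + 9.4·-48.3) / (4 + 19 + 9.4)
= -1680.32 / 32.4 = -51.86 mV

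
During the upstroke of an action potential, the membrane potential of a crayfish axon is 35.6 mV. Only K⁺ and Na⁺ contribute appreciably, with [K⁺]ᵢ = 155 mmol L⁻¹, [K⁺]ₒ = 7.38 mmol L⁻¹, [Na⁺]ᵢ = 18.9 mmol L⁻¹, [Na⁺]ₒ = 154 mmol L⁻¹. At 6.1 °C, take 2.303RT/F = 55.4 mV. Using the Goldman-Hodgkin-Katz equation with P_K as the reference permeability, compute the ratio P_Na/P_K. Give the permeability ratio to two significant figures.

Let α = P_Na/P_K. GHK: Vm = 55.4·log₁₀[(Kₒ + α·Naₒ)/(Kᵢ + α·Naᵢ)].
10^(Vm/55.4) = 10^(35.6/55.4) = 4.3914
So 4.3914·(Kᵢ + α·Naᵢ) = Kₒ + α·Naₒ → α = (4.3914·155.0 − 7.38) / (154.0 − 4.3914·18.9)
α = (680.7 − 7.38) / (154.0 − 83) = 673.3/71 = 9.482

9.5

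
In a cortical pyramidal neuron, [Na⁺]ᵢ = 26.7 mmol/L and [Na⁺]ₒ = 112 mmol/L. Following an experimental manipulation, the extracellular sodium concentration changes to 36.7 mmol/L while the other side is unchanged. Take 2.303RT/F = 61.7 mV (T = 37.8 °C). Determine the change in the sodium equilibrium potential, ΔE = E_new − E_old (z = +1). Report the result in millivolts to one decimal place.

-29.9 mV

E_old = (61.7/1)·log₁₀(112/26.7) = 38.42 mV
E_new = (61.7/1)·log₁₀(36.7/26.7) = 8.52 mV
ΔE = 8.52 − (38.42) = -29.90 mV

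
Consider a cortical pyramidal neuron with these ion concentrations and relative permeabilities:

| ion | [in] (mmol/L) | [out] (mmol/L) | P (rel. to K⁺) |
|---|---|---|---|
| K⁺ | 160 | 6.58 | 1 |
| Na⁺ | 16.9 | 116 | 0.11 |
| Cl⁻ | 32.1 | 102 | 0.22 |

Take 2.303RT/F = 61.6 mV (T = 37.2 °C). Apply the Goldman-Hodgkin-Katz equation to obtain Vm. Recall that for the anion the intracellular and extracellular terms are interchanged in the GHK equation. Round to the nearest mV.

-52 mV

Vm = 61.6 · log₁₀[(Σ P·[cation]ₒ + Σ P·[anion]ᵢ) / (Σ P·[cation]ᵢ + Σ P·[anion]ₒ)]
Numerator = 1×6.58 + 0.11×116 + 0.22×32.1 = 26.4
Denominator = 1×160 + 0.11×16.9 + 0.22×102 = 184.3
Vm = 61.6 · log₁₀(0.14326) = 61.6 × (-0.8439) = -51.98 mV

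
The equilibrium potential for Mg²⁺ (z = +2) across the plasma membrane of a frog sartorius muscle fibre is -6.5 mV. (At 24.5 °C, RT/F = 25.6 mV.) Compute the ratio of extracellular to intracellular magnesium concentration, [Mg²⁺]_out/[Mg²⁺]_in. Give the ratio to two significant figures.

0.60

ln([out]/[in]) = E·z/(25.6) = -6.5 × 2 / 25.6 = -0.5078
[out]/[in] = e^(-0.5078) = 0.6018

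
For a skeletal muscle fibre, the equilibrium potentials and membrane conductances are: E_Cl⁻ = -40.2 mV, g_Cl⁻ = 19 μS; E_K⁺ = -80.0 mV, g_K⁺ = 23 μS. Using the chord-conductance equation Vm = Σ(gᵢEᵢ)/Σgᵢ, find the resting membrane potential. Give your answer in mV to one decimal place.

-62.0 mV

Σ gᵢEᵢ = 19·(-40.2) + 23·(-80.0) = -2603.80
Σ gᵢ = 19 + 23 = 42
Vm = -2603.80 / 42 = -62.00 mV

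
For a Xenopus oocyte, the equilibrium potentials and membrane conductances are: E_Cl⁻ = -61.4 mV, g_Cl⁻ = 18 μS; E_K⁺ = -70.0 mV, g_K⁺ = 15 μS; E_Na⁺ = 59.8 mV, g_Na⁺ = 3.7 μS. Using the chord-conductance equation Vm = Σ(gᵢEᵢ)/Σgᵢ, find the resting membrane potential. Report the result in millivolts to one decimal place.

-52.7 mV

Σ gᵢEᵢ = 18·(-61.4) + 15·(-70.0) + 3.7·(59.8) = -1933.94
Σ gᵢ = 18 + 15 + 3.7 = 36.7
Vm = -1933.94 / 36.7 = -52.70 mV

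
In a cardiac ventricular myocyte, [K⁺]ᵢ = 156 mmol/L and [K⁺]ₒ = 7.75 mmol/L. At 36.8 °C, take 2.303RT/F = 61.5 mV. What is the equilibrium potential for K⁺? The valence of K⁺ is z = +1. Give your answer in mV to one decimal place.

E = (61.5/z) · log₁₀([K⁺]_out/[K⁺]_in) with z = +1.
= (61.5/1) · log₁₀(7.75/156) = 61.50 · log₁₀(0.04968)
= 61.50 · (-1.3038) = -80.19 mV

-80.2 mV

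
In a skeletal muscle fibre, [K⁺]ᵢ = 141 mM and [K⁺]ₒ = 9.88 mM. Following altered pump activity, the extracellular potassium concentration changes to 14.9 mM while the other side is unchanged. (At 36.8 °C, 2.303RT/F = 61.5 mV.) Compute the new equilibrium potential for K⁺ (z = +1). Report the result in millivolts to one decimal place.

-60.0 mV

After the shift: [K⁺]_out = 14.9, [K⁺]_in = 141 mM.
E_new = (61.5/1)·log₁₀(14.9/141) = 61.50 · (-0.9760) = -60.03 mV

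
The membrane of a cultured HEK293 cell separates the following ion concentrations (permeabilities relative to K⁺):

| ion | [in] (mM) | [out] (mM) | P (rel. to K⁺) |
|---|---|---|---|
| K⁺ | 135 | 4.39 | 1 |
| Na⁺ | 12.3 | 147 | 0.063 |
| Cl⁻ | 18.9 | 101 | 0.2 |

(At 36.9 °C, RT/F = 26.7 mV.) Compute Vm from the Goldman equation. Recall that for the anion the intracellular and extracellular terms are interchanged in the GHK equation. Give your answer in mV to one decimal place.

-58.5 mV

Vm = 26.7 · ln[(Σ P·[cation]ₒ + Σ P·[anion]ᵢ) / (Σ P·[cation]ᵢ + Σ P·[anion]ₒ)]
Numerator = 1×4.39 + 0.063×147 + 0.2×18.9 = 17.43
Denominator = 1×135 + 0.063×12.3 + 0.2×101 = 156
Vm = 26.7 · ln(0.11176) = 26.7 × (-2.1914) = -58.51 mV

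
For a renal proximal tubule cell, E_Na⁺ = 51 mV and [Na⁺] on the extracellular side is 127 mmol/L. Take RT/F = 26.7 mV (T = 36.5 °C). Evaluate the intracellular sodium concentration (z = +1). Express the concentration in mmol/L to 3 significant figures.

Nernst: E = (26.7/1) · ln([out]/[in]), so ln([out]/[in]) = 51.0 × 1 / 26.7 = 1.9101.
[out]/[in] = e^(1.9101) = 6.754.
[in] = 127 / 6.754 = 18.8 mmol/L.

18.8 mmol/L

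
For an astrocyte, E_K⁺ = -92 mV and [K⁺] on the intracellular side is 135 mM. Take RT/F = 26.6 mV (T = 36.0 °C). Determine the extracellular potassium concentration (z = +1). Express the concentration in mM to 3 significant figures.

Nernst: E = (26.6/1) · ln([out]/[in]), so ln([out]/[in]) = -92.0 × 1 / 26.6 = -3.4586.
[out]/[in] = e^(-3.4586) = 0.03147.
[out] = 0.03147 × 135 = 4.249 mM.

4.25 mM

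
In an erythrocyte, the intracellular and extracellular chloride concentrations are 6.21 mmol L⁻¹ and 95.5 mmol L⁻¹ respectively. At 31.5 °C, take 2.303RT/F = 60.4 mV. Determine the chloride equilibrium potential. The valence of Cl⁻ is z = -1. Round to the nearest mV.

-72 mV

E = (60.4/z) · log₁₀([Cl⁻]_out/[Cl⁻]_in) with z = -1.
For an anion, dividing by z = -1 reverses the sign.
= (60.4/-1) · log₁₀(95.5/6.21) = -60.40 · log₁₀(15.38)
= -60.40 · (1.1869) = -71.69 mV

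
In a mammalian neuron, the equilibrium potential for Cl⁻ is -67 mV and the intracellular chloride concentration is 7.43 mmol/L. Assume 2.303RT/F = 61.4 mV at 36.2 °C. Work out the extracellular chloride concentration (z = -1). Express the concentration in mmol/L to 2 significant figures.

92 mmol/L

Nernst: E = (61.4/-1) · log₁₀([out]/[in]), so log₁₀([out]/[in]) = -67.0 × -1 / 61.4 = 1.0912.
[out]/[in] = 10^(1.0912) = 12.34.
[out] = 12.34 × 7.43 = 91.66 mmol/L.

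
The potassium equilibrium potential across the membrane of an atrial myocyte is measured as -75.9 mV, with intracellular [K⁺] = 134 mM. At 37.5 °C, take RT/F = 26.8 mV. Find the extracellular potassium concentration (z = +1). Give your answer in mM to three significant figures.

Nernst: E = (26.8/1) · ln([out]/[in]), so ln([out]/[in]) = -75.9 × 1 / 26.8 = -2.8321.
[out]/[in] = e^(-2.8321) = 0.05889.
[out] = 0.05889 × 134 = 7.891 mM.

7.89 mM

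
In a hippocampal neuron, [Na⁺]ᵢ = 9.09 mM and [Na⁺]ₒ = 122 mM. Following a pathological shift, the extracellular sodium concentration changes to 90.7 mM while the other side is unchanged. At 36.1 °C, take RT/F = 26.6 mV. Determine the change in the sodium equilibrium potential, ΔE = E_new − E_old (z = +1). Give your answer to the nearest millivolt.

E_old = (26.6/1)·ln(122/9.09) = 69.08 mV
E_new = (26.6/1)·ln(90.7/9.09) = 61.19 mV
ΔE = 61.19 − (69.08) = -7.89 mV

-8 mV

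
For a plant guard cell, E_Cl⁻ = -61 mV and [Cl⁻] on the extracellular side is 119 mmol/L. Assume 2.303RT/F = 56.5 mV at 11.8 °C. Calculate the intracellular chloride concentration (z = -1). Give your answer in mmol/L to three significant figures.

Nernst: E = (56.5/-1) · log₁₀([out]/[in]), so log₁₀([out]/[in]) = -61.0 × -1 / 56.5 = 1.0796.
[out]/[in] = 10^(1.0796) = 12.01.
[in] = 119 / 12.01 = 9.906 mmol/L.

9.91 mmol/L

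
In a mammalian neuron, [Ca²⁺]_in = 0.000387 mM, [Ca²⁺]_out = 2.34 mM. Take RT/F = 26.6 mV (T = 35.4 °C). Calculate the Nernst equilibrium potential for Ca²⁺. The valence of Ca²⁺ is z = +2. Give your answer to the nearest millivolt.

E = (26.6/z) · ln([Ca²⁺]_out/[Ca²⁺]_in) with z = +2.
= (26.6/2) · ln(2.34/0.000387) = 13.30 · ln(6047)
= 13.30 · (8.7072) = 115.81 mV

116 mV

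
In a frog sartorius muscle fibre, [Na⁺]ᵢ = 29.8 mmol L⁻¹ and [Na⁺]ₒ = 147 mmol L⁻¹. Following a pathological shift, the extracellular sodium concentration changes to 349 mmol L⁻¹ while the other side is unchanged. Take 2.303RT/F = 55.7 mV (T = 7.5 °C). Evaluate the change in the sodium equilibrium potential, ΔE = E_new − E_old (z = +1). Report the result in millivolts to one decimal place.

E_old = (55.7/1)·log₁₀(147/29.8) = 38.61 mV
E_new = (55.7/1)·log₁₀(349/29.8) = 59.52 mV
ΔE = 59.52 − (38.61) = 20.92 mV

20.9 mV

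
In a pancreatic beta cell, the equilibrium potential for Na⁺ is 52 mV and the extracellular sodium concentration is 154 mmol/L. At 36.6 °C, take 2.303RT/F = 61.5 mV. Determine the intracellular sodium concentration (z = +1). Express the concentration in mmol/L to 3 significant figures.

22.0 mmol/L

Nernst: E = (61.5/1) · log₁₀([out]/[in]), so log₁₀([out]/[in]) = 52.0 × 1 / 61.5 = 0.8455.
[out]/[in] = 10^(0.8455) = 7.007.
[in] = 154 / 7.007 = 21.98 mmol/L.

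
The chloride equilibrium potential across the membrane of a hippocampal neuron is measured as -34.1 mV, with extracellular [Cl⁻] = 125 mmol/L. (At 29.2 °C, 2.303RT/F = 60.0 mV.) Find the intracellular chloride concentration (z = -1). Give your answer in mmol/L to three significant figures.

Nernst: E = (60.0/-1) · log₁₀([out]/[in]), so log₁₀([out]/[in]) = -34.1 × -1 / 60.0 = 0.5683.
[out]/[in] = 10^(0.5683) = 3.701.
[in] = 125 / 3.701 = 33.77 mmol/L.

33.8 mmol/L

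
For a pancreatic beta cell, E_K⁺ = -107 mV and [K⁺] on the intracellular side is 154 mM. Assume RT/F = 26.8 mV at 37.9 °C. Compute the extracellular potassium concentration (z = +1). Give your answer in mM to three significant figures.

Nernst: E = (26.8/1) · ln([out]/[in]), so ln([out]/[in]) = -107.0 × 1 / 26.8 = -3.9925.
[out]/[in] = e^(-3.9925) = 0.01845.
[out] = 0.01845 × 154 = 2.842 mM.

2.84 mM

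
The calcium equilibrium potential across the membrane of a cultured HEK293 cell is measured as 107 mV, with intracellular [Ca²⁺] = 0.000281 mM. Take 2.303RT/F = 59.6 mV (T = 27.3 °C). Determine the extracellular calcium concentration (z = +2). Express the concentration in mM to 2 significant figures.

Nernst: E = (59.6/2) · log₁₀([out]/[in]), so log₁₀([out]/[in]) = 107.0 × 2 / 59.6 = 3.5906.
[out]/[in] = 10^(3.5906) = 3896.
[out] = 3896 × 0.000281 = 1.095 mM.

1.1 mM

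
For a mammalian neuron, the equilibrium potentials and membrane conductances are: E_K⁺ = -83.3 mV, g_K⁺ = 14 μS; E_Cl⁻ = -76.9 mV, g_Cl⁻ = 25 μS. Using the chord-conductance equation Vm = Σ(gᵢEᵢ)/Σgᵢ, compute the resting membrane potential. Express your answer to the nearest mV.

-79 mV

Σ gᵢEᵢ = 14·(-83.3) + 25·(-76.9) = -3088.70
Σ gᵢ = 14 + 25 = 39
Vm = -3088.70 / 39 = -79.20 mV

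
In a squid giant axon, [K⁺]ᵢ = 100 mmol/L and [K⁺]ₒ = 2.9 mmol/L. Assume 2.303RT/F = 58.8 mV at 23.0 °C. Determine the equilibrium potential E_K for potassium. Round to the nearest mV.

-90 mV

E = (58.8/z) · log₁₀([K⁺]_out/[K⁺]_in) with z = +1.
= (58.8/1) · log₁₀(2.9/100) = 58.80 · log₁₀(0.029)
= 58.80 · (-1.5376) = -90.41 mV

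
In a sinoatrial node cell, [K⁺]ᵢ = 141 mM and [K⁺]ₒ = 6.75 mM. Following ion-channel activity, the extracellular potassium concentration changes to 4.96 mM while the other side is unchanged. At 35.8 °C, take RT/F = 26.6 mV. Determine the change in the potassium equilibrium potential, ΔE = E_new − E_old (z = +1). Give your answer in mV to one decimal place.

E_old = (26.6/1)·ln(6.75/141) = -80.84 mV
E_new = (26.6/1)·ln(4.96/141) = -89.04 mV
ΔE = -89.04 − (-80.84) = -8.20 mV

-8.2 mV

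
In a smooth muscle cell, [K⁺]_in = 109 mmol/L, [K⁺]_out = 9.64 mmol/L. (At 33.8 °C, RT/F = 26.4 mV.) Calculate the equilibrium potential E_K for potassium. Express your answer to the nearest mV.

E = (26.4/z) · ln([K⁺]_out/[K⁺]_in) with z = +1.
= (26.4/1) · ln(9.64/109) = 26.40 · ln(0.08844)
= 26.40 · (-2.4254) = -64.03 mV

-64 mV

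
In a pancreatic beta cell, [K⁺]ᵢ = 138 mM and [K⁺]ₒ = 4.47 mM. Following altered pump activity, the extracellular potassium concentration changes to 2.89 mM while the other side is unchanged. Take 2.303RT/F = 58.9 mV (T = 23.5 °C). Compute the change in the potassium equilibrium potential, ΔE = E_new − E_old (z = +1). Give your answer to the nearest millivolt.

E_old = (58.9/1)·log₁₀(4.47/138) = -87.74 mV
E_new = (58.9/1)·log₁₀(2.89/138) = -98.89 mV
ΔE = -98.89 − (-87.74) = -11.16 mV

-11 mV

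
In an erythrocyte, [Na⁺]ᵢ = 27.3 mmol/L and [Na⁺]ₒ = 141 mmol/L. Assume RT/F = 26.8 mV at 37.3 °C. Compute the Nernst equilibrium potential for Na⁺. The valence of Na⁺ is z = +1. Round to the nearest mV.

44 mV

E = (26.8/z) · ln([Na⁺]_out/[Na⁺]_in) with z = +1.
= (26.8/1) · ln(141/27.3) = 26.80 · ln(5.165)
= 26.80 · (1.6419) = 44.00 mV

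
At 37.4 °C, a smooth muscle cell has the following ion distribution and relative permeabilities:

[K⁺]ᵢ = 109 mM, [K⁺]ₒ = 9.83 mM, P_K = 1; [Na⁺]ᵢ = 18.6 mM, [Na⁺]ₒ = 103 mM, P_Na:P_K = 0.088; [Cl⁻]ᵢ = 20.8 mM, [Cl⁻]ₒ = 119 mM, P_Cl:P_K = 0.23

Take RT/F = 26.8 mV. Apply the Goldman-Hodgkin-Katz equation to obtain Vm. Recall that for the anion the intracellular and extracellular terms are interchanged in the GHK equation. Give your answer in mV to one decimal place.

Vm = 26.8 · ln[(Σ P·[cation]ₒ + Σ P·[anion]ᵢ) / (Σ P·[cation]ᵢ + Σ P·[anion]ₒ)]
Numerator = 1×9.83 + 0.088×103 + 0.23×20.8 = 23.68
Denominator = 1×109 + 0.088×18.6 + 0.23×119 = 138
Vm = 26.8 · ln(0.17157) = 26.8 × (-1.7628) = -47.24 mV

-47.2 mV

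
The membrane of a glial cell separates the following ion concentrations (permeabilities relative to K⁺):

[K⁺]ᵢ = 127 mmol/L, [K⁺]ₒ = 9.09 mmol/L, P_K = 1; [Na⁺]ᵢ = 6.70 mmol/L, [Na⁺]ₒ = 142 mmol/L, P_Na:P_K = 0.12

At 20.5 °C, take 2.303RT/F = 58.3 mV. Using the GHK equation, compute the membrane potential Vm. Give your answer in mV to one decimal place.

Vm = 58.3 · log₁₀[(Σ P·[cation]ₒ + Σ P·[anion]ᵢ) / (Σ P·[cation]ᵢ + Σ P·[anion]ₒ)]
Numerator = 1×9.09 + 0.12×142 = 26.13
Denominator = 1×127 + 0.12×6.70 = 127.8
Vm = 58.3 · log₁₀(0.20445) = 58.3 × (-0.6894) = -40.19 mV

-40.2 mV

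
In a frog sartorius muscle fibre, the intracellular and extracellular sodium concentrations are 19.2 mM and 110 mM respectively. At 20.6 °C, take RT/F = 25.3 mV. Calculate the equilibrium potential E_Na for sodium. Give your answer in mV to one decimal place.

E = (25.3/z) · ln([Na⁺]_out/[Na⁺]_in) with z = +1.
= (25.3/1) · ln(110/19.2) = 25.30 · ln(5.729)
= 25.30 · (1.7456) = 44.16 mV

44.2 mV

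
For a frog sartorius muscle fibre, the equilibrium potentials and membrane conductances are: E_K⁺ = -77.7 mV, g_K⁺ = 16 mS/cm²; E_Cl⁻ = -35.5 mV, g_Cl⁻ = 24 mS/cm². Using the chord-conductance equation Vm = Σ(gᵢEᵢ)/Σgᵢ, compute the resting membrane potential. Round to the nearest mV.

Σ gᵢEᵢ = 16·(-77.7) + 24·(-35.5) = -2095.20
Σ gᵢ = 16 + 24 = 40
Vm = -2095.20 / 40 = -52.38 mV

-52 mV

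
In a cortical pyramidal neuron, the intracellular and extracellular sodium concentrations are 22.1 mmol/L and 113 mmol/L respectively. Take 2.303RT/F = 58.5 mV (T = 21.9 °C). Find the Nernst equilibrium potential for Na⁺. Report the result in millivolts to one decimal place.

41.5 mV

E = (58.5/z) · log₁₀([Na⁺]_out/[Na⁺]_in) with z = +1.
= (58.5/1) · log₁₀(113/22.1) = 58.50 · log₁₀(5.113)
= 58.50 · (0.7087) = 41.46 mV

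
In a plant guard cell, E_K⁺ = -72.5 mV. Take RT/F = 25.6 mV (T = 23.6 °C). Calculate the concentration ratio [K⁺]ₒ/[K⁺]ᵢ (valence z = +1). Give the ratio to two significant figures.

ln([out]/[in]) = E·z/(25.6) = -72.5 × 1 / 25.6 = -2.8320
[out]/[in] = e^(-2.8320) = 0.05889

0.059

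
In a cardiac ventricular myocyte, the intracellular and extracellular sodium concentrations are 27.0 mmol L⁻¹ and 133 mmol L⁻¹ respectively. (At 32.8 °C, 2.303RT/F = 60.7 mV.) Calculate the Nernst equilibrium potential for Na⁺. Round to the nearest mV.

42 mV

E = (60.7/z) · log₁₀([Na⁺]_out/[Na⁺]_in) with z = +1.
= (60.7/1) · log₁₀(133/27.0) = 60.70 · log₁₀(4.926)
= 60.70 · (0.6925) = 42.03 mV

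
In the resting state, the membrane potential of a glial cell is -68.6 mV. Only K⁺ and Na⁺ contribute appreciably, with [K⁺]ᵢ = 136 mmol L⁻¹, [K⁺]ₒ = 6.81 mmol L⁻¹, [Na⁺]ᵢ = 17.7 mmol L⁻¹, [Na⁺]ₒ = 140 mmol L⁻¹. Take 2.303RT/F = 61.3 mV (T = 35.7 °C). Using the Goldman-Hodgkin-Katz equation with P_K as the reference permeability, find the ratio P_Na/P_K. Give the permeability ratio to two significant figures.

Let α = P_Na/P_K. GHK: Vm = 61.3·log₁₀[(Kₒ + α·Naₒ)/(Kᵢ + α·Naᵢ)].
10^(Vm/61.3) = 10^(-68.6/61.3) = 0.076017
So 0.076017·(Kᵢ + α·Naᵢ) = Kₒ + α·Naₒ → α = (0.076017·136.0 − 6.81) / (140.0 − 0.076017·17.7)
α = (10.34 − 6.81) / (140.0 − 1.346) = 3.528/138.7 = 0.02545

0.025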